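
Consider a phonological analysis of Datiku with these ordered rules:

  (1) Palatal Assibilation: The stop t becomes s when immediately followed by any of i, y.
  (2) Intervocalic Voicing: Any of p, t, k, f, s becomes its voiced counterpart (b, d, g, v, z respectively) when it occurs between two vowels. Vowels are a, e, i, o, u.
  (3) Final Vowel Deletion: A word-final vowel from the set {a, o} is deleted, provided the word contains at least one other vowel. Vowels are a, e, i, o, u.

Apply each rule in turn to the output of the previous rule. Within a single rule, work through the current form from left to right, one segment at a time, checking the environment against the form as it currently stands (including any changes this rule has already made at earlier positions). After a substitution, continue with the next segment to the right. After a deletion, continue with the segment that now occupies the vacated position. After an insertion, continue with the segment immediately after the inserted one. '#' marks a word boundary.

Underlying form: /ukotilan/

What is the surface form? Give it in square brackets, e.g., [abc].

(1) Palatal Assibilation: [ukotilan] → [ukosilan]
(2) Intervocalic Voicing: [ukosilan] → [ugozilan]
(3) Final Vowel Deletion: no change — [ugozilan]

[ugozilan]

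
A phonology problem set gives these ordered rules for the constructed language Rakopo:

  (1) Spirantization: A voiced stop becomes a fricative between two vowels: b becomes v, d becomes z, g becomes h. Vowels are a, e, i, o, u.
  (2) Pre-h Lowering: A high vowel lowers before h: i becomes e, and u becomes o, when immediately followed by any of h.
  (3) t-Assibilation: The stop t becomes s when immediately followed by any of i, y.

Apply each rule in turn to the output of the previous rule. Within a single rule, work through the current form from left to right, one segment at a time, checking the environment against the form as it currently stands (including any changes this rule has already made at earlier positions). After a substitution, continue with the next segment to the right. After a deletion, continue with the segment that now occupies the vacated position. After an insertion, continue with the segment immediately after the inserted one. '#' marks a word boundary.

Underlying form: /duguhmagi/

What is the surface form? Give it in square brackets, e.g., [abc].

(1) Spirantization: [duguhmagi] → [duhuhmahi]
(2) Pre-h Lowering: [duhuhmahi] → [dohohmahi]
(3) t-Assibilation: no change — [dohohmahi]

[dohohmahi]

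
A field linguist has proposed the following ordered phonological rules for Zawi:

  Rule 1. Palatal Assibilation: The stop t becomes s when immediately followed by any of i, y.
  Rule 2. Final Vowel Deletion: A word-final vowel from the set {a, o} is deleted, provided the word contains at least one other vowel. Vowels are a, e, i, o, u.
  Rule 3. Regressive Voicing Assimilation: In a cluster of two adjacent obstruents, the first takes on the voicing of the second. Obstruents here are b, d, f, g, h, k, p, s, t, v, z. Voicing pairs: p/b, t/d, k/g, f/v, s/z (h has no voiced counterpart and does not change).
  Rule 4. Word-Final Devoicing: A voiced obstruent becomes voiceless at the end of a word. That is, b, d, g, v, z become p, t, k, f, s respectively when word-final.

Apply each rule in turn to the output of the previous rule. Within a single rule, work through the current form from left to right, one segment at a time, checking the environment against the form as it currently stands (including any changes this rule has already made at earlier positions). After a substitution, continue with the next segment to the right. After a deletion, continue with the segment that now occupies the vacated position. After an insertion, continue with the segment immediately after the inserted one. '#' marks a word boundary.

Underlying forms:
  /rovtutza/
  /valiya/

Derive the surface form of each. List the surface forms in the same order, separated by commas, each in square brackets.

/rovtutza/:
  Rule 1 Palatal Assibilation: no change — [rovtutza]
  Rule 2 Final Vowel Deletion: [rovtutza] → [rovtutz]
  Rule 3 Regressive Voicing Assimilation: [rovtutz] → [roftudz]
  Rule 4 Word-Final Devoicing: [roftudz] → [roftuds]
/valiya/:
  Rule 1 Palatal Assibilation: no change — [valiya]
  Rule 2 Final Vowel Deletion: [valiya] → [valiy]
  Rule 3 Regressive Voicing Assimilation: no change — [valiy]
  Rule 4 Word-Final Devoicing: no change — [valiy]

[roftuds], [valiy]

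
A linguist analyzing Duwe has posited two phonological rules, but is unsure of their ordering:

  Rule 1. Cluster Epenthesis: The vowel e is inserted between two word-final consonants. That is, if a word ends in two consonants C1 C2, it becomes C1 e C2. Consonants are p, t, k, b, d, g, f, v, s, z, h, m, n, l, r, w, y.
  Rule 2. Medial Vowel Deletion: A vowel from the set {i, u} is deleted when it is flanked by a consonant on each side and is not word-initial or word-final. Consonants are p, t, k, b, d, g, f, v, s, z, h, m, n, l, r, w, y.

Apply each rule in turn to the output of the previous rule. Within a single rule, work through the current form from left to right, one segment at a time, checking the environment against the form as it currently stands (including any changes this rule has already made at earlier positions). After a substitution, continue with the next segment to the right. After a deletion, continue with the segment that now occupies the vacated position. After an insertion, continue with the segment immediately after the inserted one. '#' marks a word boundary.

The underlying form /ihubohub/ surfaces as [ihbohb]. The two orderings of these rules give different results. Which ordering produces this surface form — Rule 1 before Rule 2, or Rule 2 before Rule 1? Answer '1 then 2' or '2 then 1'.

1 then 2

Order 1 then 2:
  1 Cluster Epenthesis: no change — [ihubohub]
  2 Medial Vowel Deletion: [ihubohub] → [ihbohb]
  result: [ihbohb]
Order 2 then 1:
  2 Medial Vowel Deletion: [ihubohub] → [ihbohb]
  1 Cluster Epenthesis: [ihbohb] → [ihboheb]
  result: [ihboheb]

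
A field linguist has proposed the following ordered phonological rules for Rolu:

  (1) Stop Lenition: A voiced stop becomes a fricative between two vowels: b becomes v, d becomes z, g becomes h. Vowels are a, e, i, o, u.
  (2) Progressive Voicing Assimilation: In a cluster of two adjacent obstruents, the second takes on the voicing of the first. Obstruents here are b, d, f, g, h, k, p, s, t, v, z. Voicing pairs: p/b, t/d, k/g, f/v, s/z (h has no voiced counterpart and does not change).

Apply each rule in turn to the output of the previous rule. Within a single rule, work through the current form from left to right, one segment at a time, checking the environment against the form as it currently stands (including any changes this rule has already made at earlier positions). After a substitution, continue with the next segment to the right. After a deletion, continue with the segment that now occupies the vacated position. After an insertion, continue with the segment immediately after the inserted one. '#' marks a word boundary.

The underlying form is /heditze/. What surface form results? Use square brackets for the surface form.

[hezitse]

(1) Stop Lenition: [heditze] → [hezitze]
(2) Progressive Voicing Assimilation: [hezitze] → [hezitse]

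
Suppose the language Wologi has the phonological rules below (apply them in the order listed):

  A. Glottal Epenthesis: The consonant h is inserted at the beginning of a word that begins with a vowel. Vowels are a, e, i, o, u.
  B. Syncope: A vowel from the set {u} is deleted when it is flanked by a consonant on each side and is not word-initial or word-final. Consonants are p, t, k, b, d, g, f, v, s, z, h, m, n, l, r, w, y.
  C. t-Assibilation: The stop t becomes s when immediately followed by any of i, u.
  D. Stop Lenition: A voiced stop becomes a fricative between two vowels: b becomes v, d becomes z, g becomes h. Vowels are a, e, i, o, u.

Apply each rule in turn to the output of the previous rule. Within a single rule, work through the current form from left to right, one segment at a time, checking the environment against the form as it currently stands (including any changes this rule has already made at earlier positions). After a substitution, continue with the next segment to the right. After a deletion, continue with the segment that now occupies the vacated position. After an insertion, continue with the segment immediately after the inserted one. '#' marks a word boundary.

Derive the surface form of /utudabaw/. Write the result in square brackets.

[htdavaw]

A Glottal Epenthesis: [utudabaw] → [hutudabaw]
B Syncope: [hutudabaw] → [htdabaw]
C t-Assibilation: no change — [htdabaw]
D Stop Lenition: [htdabaw] → [htdavaw]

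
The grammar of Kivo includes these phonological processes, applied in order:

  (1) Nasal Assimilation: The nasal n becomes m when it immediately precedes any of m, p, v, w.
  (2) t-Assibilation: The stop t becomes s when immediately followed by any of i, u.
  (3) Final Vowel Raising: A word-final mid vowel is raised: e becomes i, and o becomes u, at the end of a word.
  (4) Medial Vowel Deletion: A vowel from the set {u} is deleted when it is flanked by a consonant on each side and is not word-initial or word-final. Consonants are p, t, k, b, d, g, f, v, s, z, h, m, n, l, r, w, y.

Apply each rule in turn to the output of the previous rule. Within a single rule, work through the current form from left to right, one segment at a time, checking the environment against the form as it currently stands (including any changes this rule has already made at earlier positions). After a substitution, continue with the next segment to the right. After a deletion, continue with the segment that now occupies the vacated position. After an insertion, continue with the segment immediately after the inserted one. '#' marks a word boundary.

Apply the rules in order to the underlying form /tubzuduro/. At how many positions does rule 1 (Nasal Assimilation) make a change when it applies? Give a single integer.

0

(1) Nasal Assimilation: no change — [tubzuduro]
(2) t-Assibilation: [tubzuduro] → [subzuduro]
(3) Final Vowel Raising: [subzuduro] → [subzuduru]
(4) Medial Vowel Deletion: [subzuduru] → [sbzdru]
Rule 1 changed 0 position(s).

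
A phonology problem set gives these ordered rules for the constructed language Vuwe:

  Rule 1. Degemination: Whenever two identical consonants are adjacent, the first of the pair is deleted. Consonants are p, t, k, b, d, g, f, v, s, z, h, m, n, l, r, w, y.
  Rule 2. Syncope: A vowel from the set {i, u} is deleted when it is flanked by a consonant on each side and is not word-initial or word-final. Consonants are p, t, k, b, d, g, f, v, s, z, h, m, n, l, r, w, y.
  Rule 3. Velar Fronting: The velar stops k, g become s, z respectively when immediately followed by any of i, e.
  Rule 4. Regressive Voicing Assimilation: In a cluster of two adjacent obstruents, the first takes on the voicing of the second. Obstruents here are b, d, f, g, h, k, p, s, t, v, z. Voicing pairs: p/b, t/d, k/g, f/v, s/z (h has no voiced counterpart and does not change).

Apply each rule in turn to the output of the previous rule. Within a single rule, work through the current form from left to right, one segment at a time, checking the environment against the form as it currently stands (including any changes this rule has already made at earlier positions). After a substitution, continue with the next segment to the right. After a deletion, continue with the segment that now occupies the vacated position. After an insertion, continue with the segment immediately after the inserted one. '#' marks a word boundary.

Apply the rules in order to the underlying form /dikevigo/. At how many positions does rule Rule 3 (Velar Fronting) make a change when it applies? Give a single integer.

1

Rule 1 Degemination: no change — [dikevigo]
Rule 2 Syncope: [dikevigo] → [dkevgo]
Rule 3 Velar Fronting: [dkevgo] → [dsevgo]
Rule 4 Regressive Voicing Assimilation: [dsevgo] → [tsevgo]
Rule Rule 3 changed 1 position(s).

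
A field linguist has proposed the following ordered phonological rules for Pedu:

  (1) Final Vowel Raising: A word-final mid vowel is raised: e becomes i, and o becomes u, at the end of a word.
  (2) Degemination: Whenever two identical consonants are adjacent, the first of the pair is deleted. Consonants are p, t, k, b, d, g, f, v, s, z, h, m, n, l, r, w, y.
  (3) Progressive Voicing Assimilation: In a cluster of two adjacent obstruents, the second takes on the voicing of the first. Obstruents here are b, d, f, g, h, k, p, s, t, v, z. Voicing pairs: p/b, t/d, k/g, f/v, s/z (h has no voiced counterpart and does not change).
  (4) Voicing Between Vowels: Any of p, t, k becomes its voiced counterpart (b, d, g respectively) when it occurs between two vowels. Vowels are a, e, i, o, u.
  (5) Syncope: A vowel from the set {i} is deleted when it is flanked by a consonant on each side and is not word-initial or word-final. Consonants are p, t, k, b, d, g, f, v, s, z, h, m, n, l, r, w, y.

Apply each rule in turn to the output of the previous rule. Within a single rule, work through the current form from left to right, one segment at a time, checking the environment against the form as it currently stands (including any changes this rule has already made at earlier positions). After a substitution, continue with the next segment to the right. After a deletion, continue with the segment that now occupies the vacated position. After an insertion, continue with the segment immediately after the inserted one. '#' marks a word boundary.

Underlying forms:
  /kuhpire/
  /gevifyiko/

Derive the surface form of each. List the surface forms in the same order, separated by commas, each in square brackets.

/kuhpire/:
  (1) Final Vowel Raising: [kuhpire] → [kuhpiri]
  (2) Degemination: no change — [kuhpiri]
  (3) Progressive Voicing Assimilation: no change — [kuhpiri]
  (4) Voicing Between Vowels: no change — [kuhpiri]
  (5) Syncope: [kuhpiri] → [kuhpri]
/gevifyiko/:
  (1) Final Vowel Raising: [gevifyiko] → [gevifyiku]
  (2) Degemination: no change — [gevifyiku]
  (3) Progressive Voicing Assimilation: no change — [gevifyiku]
  (4) Voicing Between Vowels: [gevifyiku] → [gevifyigu]
  (5) Syncope: [gevifyigu] → [gevfygu]

[kuhpri], [gevfygu]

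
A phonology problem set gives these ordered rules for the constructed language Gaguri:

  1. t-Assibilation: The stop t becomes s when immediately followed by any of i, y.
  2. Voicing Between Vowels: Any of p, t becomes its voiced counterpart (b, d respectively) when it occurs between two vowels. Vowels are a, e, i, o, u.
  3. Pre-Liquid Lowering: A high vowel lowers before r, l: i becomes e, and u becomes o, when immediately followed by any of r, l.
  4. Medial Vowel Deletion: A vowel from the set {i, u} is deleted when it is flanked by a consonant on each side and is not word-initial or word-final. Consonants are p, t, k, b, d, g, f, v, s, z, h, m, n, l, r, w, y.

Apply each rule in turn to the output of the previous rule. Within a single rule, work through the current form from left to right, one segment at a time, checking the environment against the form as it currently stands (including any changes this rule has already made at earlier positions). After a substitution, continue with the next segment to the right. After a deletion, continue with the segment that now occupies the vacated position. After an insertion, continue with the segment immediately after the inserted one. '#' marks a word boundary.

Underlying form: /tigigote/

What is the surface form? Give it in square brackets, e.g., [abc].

1 t-Assibilation: [tigigote] → [sigigote]
2 Voicing Between Vowels: [sigigote] → [sigigode]
3 Pre-Liquid Lowering: no change — [sigigode]
4 Medial Vowel Deletion: [sigigode] → [sggode]

[sggode]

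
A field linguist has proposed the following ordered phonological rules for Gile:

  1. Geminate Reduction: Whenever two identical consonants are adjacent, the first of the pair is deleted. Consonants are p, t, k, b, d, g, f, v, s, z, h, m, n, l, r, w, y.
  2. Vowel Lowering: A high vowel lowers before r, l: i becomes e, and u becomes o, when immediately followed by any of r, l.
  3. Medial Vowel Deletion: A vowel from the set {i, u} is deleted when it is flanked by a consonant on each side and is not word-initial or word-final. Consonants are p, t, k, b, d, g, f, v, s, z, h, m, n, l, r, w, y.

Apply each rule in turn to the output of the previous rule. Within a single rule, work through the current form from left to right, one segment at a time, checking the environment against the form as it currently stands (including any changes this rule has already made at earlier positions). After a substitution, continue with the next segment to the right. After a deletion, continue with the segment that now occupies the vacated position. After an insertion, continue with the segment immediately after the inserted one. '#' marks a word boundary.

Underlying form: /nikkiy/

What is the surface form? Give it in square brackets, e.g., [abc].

1 Geminate Reduction: [nikkiy] → [nikiy]
2 Vowel Lowering: no change — [nikiy]
3 Medial Vowel Deletion: [nikiy] → [nky]

[nky]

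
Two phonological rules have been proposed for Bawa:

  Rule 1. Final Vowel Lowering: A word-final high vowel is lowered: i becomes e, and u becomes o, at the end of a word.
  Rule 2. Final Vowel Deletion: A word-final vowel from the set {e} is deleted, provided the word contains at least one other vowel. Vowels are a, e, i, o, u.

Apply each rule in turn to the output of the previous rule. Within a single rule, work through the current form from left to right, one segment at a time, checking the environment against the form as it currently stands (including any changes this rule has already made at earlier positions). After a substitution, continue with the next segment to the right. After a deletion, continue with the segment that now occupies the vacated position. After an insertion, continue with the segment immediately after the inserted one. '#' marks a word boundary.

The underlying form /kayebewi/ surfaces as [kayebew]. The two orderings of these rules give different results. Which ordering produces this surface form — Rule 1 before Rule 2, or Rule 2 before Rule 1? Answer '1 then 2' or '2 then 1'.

1 then 2

Order 1 then 2:
  1 Final Vowel Lowering: [kayebewi] → [kayebewe]
  2 Final Vowel Deletion: [kayebewe] → [kayebew]
  result: [kayebew]
Order 2 then 1:
  2 Final Vowel Deletion: no change — [kayebewi]
  1 Final Vowel Lowering: [kayebewi] → [kayebewe]
  result: [kayebewe]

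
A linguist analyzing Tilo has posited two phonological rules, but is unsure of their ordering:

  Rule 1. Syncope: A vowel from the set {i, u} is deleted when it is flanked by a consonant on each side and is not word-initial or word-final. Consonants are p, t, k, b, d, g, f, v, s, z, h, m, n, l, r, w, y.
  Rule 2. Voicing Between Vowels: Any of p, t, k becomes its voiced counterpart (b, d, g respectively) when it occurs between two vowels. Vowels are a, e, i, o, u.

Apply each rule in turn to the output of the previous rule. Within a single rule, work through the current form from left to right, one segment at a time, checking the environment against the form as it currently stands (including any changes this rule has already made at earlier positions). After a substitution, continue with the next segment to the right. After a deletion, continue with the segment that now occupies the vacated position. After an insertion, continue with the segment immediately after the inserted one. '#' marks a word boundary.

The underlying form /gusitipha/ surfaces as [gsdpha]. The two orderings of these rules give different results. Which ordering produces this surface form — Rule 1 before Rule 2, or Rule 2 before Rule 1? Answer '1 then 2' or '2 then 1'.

Order 1 then 2:
  1 Syncope: [gusitipha] → [gstpha]
  2 Voicing Between Vowels: no change — [gstpha]
  result: [gstpha]
Order 2 then 1:
  2 Voicing Between Vowels: [gusitipha] → [gusidipha]
  1 Syncope: [gusidipha] → [gsdpha]
  result: [gsdpha]

2 then 1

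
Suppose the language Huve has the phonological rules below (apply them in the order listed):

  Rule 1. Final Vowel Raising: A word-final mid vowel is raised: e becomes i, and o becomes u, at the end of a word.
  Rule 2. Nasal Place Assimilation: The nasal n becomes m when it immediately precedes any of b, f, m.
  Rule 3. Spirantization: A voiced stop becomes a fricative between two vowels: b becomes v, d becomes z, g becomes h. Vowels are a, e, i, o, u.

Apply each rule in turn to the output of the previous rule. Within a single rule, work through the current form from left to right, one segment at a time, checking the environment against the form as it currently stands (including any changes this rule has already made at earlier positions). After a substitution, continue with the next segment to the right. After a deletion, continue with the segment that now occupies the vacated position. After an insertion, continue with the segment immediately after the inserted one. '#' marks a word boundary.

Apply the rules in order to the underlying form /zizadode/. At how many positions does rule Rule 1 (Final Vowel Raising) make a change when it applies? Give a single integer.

Rule 1 Final Vowel Raising: [zizadode] → [zizadodi]
Rule 2 Nasal Place Assimilation: no change — [zizadodi]
Rule 3 Spirantization: [zizadodi] → [zizazozi]
Rule Rule 1 changed 1 position(s).

1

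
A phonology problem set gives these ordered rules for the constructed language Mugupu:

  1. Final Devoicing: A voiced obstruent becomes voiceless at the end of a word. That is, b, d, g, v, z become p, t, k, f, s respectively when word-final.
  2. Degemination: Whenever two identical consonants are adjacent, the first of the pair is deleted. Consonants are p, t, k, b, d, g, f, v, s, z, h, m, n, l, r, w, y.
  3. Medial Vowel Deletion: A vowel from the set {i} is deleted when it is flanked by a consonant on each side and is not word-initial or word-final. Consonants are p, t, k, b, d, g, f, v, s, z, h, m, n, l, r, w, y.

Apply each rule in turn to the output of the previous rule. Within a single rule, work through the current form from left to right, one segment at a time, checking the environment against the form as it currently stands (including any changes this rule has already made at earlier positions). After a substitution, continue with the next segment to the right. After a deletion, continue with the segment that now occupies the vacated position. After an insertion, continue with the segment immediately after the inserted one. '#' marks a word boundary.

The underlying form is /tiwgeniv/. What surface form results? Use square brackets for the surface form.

1 Final Devoicing: [tiwgeniv] → [tiwgenif]
2 Degemination: no change — [tiwgenif]
3 Medial Vowel Deletion: [tiwgenif] → [twgenf]

[twgenf]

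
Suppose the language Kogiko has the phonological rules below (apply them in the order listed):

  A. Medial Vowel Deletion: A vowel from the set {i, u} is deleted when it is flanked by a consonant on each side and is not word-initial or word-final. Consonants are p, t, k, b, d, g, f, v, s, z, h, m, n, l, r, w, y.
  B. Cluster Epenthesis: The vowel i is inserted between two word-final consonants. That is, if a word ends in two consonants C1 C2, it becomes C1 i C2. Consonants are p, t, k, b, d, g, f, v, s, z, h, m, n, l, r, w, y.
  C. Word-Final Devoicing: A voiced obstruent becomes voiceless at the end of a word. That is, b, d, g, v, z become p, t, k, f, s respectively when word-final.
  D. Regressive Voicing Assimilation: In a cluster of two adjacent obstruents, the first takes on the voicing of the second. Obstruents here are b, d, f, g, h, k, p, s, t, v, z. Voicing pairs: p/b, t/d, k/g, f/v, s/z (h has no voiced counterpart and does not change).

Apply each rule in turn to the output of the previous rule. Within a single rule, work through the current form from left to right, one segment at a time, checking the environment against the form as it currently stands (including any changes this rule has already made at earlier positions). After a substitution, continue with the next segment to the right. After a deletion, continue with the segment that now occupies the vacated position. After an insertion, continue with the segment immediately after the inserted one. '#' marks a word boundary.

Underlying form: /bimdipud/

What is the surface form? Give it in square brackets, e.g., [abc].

A Medial Vowel Deletion: [bimdipud] → [bmdpd]
B Cluster Epenthesis: [bmdpd] → [bmdpid]
C Word-Final Devoicing: [bmdpid] → [bmdpit]
D Regressive Voicing Assimilation: [bmdpit] → [bmtpit]

[bmtpit]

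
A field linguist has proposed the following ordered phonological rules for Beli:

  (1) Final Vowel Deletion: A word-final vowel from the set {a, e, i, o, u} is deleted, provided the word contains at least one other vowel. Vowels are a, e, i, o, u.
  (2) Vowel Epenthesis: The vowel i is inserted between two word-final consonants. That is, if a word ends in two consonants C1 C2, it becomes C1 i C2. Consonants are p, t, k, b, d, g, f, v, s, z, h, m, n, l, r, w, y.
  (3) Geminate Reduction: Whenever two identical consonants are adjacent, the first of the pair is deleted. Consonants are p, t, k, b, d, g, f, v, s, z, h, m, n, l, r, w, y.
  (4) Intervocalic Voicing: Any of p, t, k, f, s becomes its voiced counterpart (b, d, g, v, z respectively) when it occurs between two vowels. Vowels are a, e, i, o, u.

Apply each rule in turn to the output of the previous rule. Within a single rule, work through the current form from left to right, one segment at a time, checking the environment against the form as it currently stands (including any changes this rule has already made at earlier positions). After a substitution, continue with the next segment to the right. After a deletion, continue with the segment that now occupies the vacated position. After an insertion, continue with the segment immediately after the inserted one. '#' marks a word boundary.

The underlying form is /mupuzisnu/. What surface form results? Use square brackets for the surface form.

[mubuzizin]

(1) Final Vowel Deletion: [mupuzisnu] → [mupuzisn]
(2) Vowel Epenthesis: [mupuzisn] → [mupuzisin]
(3) Geminate Reduction: no change — [mupuzisin]
(4) Intervocalic Voicing: [mupuzisin] → [mubuzizin]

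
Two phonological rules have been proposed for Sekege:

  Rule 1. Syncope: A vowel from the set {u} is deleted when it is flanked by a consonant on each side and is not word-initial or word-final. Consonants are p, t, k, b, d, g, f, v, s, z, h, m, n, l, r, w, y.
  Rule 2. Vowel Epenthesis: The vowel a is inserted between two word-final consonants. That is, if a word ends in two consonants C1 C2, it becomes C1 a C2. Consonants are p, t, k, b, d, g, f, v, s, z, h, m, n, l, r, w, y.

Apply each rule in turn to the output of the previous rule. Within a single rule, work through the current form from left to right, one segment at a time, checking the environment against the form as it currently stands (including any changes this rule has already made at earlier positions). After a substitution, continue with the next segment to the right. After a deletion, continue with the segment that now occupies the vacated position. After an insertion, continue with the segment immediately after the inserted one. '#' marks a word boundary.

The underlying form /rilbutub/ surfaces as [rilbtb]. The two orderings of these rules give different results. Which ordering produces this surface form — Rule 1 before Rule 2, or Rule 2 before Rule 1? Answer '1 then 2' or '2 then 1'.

2 then 1

Order 1 then 2:
  1 Syncope: [rilbutub] → [rilbtb]
  2 Vowel Epenthesis: [rilbtb] → [rilbtab]
  result: [rilbtab]
Order 2 then 1:
  2 Vowel Epenthesis: no change — [rilbutub]
  1 Syncope: [rilbutub] → [rilbtb]
  result: [rilbtb]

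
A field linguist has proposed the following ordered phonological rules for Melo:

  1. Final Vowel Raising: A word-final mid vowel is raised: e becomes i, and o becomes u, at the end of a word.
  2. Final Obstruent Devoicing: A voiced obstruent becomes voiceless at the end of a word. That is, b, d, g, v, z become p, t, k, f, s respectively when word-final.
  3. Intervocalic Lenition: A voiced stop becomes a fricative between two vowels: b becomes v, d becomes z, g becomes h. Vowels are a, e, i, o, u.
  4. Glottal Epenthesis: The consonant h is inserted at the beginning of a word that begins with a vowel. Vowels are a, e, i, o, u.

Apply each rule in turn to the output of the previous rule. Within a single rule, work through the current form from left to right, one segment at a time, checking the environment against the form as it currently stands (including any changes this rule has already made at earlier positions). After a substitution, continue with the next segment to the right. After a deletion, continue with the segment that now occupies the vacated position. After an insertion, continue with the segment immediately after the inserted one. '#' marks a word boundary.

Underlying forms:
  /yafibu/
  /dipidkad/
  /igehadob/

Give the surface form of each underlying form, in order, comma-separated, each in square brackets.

/yafibu/:
  1 Final Vowel Raising: no change — [yafibu]
  2 Final Obstruent Devoicing: no change — [yafibu]
  3 Intervocalic Lenition: [yafibu] → [yafivu]
  4 Glottal Epenthesis: no change — [yafivu]
/dipidkad/:
  1 Final Vowel Raising: no change — [dipidkad]
  2 Final Obstruent Devoicing: [dipidkad] → [dipidkat]
  3 Intervocalic Lenition: no change — [dipidkat]
  4 Glottal Epenthesis: no change — [dipidkat]
/igehadob/:
  1 Final Vowel Raising: no change — [igehadob]
  2 Final Obstruent Devoicing: [igehadob] → [igehadop]
  3 Intervocalic Lenition: [igehadop] → [ihehazop]
  4 Glottal Epenthesis: [ihehazop] → [hihehazop]

[yafivu], [dipidkat], [hihehazop]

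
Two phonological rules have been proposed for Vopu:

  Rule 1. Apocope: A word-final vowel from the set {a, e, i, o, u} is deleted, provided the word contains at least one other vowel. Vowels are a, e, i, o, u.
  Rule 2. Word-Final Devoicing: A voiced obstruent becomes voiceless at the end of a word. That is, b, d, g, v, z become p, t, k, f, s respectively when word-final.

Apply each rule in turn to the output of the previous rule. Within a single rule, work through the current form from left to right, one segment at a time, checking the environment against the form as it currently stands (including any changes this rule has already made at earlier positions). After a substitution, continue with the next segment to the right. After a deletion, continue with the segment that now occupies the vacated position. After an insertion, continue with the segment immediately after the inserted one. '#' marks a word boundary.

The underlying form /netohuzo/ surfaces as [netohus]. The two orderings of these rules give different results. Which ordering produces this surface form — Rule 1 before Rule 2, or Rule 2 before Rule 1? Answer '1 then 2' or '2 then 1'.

1 then 2

Order 1 then 2:
  1 Apocope: [netohuzo] → [netohuz]
  2 Word-Final Devoicing: [netohuz] → [netohus]
  result: [netohus]
Order 2 then 1:
  2 Word-Final Devoicing: no change — [netohuzo]
  1 Apocope: [netohuzo] → [netohuz]
  result: [netohuz]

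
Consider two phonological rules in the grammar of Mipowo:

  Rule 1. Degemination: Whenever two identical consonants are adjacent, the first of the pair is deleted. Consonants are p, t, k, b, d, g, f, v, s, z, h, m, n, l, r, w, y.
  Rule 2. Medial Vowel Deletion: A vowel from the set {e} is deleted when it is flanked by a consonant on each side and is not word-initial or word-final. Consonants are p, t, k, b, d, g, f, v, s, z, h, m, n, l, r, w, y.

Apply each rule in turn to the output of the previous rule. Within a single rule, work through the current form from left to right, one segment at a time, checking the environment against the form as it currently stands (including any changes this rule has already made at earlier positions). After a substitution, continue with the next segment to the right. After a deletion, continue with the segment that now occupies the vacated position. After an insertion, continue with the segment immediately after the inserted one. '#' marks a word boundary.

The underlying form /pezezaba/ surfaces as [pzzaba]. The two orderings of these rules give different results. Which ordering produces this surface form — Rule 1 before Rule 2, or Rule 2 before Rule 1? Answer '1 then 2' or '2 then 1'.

Order 1 then 2:
  1 Degemination: no change — [pezezaba]
  2 Medial Vowel Deletion: [pezezaba] → [pzzaba]
  result: [pzzaba]
Order 2 then 1:
  2 Medial Vowel Deletion: [pezezaba] → [pzzaba]
  1 Degemination: [pzzaba] → [pzaba]
  result: [pzaba]

1 then 2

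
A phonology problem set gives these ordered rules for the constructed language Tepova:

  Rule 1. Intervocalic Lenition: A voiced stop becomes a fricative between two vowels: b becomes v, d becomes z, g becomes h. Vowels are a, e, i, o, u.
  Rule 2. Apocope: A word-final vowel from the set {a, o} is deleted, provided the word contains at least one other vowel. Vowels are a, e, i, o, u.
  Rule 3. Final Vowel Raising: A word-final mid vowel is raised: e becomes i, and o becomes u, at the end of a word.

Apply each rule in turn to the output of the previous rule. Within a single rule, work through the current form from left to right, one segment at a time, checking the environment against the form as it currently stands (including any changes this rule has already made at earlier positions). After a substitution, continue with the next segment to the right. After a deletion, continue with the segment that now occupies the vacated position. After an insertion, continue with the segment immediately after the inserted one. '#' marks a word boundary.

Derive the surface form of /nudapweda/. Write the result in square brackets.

Rule 1 Intervocalic Lenition: [nudapweda] → [nuzapweza]
Rule 2 Apocope: [nuzapweza] → [nuzapwez]
Rule 3 Final Vowel Raising: no change — [nuzapwez]

[nuzapwez]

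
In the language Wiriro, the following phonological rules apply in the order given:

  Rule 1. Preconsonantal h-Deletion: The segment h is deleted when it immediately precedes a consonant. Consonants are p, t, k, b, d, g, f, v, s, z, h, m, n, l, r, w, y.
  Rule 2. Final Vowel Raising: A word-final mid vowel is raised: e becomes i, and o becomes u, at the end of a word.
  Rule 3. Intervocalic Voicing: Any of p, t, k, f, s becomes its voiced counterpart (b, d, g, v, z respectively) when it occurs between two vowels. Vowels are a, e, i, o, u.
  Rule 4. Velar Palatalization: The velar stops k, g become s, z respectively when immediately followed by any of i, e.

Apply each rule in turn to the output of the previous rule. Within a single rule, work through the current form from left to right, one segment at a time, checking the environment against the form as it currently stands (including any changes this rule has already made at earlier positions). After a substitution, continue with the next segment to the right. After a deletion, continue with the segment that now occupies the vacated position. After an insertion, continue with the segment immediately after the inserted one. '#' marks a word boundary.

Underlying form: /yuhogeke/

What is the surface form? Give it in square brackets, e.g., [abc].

Rule 1 Preconsonantal h-Deletion: no change — [yuhogeke]
Rule 2 Final Vowel Raising: [yuhogeke] → [yuhogeki]
Rule 3 Intervocalic Voicing: [yuhogeki] → [yuhogegi]
Rule 4 Velar Palatalization: [yuhogegi] → [yuhozezi]

[yuhozezi]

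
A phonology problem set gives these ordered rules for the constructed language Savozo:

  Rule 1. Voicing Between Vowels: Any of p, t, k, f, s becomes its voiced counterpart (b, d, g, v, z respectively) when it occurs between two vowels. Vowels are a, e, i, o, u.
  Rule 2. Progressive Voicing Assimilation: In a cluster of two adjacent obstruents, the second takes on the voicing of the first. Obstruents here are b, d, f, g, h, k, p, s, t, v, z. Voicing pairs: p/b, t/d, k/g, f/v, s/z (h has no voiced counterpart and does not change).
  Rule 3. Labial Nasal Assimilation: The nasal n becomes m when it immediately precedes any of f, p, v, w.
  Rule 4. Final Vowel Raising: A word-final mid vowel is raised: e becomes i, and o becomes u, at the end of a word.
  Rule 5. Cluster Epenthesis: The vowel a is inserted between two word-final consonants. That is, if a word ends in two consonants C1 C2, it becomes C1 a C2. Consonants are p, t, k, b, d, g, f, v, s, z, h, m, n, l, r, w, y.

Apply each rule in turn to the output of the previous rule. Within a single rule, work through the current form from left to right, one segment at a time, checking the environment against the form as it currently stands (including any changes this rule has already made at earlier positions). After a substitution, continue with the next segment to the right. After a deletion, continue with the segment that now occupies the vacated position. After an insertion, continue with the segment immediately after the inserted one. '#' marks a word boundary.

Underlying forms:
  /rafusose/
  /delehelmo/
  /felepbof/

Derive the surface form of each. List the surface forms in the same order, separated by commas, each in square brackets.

/rafusose/:
  Rule 1 Voicing Between Vowels: [rafusose] → [ravuzoze]
  Rule 2 Progressive Voicing Assimilation: no change — [ravuzoze]
  Rule 3 Labial Nasal Assimilation: no change — [ravuzoze]
  Rule 4 Final Vowel Raising: [ravuzoze] → [ravuzozi]
  Rule 5 Cluster Epenthesis: no change — [ravuzozi]
/delehelmo/:
  Rule 1 Voicing Between Vowels: no change — [delehelmo]
  Rule 2 Progressive Voicing Assimilation: no change — [delehelmo]
  Rule 3 Labial Nasal Assimilation: no change — [delehelmo]
  Rule 4 Final Vowel Raising: [delehelmo] → [delehelmu]
  Rule 5 Cluster Epenthesis: no change — [delehelmu]
/felepbof/:
  Rule 1 Voicing Between Vowels: no change — [felepbof]
  Rule 2 Progressive Voicing Assimilation: [felepbof] → [feleppof]
  Rule 3 Labial Nasal Assimilation: no change — [feleppof]
  Rule 4 Final Vowel Raising: no change — [feleppof]
  Rule 5 Cluster Epenthesis: no change — [feleppof]

[ravuzozi], [delehelmu], [feleppof]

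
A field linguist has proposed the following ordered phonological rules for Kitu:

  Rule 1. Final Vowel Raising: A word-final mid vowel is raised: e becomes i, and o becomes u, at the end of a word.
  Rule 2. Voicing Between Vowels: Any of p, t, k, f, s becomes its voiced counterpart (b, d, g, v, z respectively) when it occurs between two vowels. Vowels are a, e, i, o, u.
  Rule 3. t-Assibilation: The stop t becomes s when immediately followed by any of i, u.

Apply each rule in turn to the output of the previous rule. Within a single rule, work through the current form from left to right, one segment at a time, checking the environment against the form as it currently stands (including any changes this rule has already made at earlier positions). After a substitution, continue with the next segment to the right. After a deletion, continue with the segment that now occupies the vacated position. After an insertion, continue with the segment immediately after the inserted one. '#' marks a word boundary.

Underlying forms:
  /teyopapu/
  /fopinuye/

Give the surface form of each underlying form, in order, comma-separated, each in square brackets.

[teyobabu], [fobinuyi]

/teyopapu/:
  Rule 1 Final Vowel Raising: no change — [teyopapu]
  Rule 2 Voicing Between Vowels: [teyopapu] → [teyobabu]
  Rule 3 t-Assibilation: no change — [teyobabu]
/fopinuye/:
  Rule 1 Final Vowel Raising: [fopinuye] → [fopinuyi]
  Rule 2 Voicing Between Vowels: [fopinuyi] → [fobinuyi]
  Rule 3 t-Assibilation: no change — [fobinuyi]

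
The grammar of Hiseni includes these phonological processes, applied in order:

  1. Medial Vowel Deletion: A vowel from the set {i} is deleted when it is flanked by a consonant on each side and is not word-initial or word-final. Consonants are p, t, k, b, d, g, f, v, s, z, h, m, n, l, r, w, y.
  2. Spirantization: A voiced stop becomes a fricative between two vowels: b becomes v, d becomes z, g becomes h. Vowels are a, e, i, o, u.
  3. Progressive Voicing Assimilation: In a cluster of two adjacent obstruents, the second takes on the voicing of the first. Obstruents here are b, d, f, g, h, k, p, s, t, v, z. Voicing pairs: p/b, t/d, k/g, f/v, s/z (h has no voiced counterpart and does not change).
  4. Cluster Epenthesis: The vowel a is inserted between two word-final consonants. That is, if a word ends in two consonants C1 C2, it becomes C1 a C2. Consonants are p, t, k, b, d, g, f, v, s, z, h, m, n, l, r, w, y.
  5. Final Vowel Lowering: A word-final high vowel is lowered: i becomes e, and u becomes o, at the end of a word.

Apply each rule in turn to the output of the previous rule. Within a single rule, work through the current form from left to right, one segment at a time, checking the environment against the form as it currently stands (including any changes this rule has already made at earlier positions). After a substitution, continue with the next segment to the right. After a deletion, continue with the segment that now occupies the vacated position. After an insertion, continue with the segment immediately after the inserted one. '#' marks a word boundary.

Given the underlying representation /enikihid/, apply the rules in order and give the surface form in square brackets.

1 Medial Vowel Deletion: [enikihid] → [enkhd]
2 Spirantization: no change — [enkhd]
3 Progressive Voicing Assimilation: [enkhd] → [enkht]
4 Cluster Epenthesis: [enkht] → [enkhat]
5 Final Vowel Lowering: no change — [enkhat]

[enkhat]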